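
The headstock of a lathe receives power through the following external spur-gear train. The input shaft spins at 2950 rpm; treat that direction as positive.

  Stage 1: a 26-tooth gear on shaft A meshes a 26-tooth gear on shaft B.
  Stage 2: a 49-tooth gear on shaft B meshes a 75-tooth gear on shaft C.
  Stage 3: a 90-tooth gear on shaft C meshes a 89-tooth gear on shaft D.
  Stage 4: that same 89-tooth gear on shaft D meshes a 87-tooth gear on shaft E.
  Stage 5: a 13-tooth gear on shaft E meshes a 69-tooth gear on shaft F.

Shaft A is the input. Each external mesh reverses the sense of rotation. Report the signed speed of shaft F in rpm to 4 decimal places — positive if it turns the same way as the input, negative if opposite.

Stage 1 [26T→26T]: ω = 2950.0000×26/26 = 2950.0000 rpm, dir flips to −; running = −2950.0000
Stage 2 [49T→75T]: ω = 2950.0000×49/75 = 1927.3333 rpm, dir flips to +; running = +1927.3333
Stage 3 [90T→89T]: ω = 1927.3333×90/89 = 1948.9888 rpm, dir flips to −; running = −1948.9888
Stage 4 [89T→87T]: ω = 1948.9888×89/87 = 1993.7931 rpm, dir flips to +; running = +1993.7931
Stage 5 [13T→69T]: ω = 1993.7931×13/69 = 375.6422 rpm, dir flips to −; running = −375.6422

-375.6422 rpm (opposite to input, |ω| = 375.6422 rpm)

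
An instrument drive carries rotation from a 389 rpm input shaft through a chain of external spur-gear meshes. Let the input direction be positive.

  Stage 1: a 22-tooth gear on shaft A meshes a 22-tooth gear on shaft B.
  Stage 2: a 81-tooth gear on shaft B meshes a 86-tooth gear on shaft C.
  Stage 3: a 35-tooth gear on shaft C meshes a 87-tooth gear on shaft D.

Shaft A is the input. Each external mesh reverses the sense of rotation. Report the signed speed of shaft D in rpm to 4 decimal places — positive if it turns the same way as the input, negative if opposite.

-147.3957 rpm (opposite to input, |ω| = 147.3957 rpm)

Stage 1 [22T→22T]: ω = 389.0000×22/22 = 389.0000 rpm, dir flips to −; running = −389.0000
Stage 2 [81T→86T]: ω = 389.0000×81/86 = 366.3837 rpm, dir flips to +; running = +366.3837
Stage 3 [35T→87T]: ω = 366.3837×35/87 = 147.3957 rpm, dir flips to −; running = −147.3957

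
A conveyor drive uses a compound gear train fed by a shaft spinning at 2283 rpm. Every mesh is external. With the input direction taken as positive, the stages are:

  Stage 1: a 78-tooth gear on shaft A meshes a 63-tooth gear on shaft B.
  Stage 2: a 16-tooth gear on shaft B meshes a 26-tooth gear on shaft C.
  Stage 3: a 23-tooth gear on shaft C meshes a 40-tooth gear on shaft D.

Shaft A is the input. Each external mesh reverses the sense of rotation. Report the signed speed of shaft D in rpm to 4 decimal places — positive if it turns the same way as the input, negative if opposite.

Stage 1 [78T→63T]: ω = 2283.0000×78/63 = 2826.5714 rpm, dir flips to −; running = −2826.5714
Stage 2 [16T→26T]: ω = 2826.5714×16/26 = 1739.4286 rpm, dir flips to +; running = +1739.4286
Stage 3 [23T→40T]: ω = 1739.4286×23/40 = 1000.1714 rpm, dir flips to −; running = −1000.1714

-1000.1714 rpm (opposite to input, |ω| = 1000.1714 rpm)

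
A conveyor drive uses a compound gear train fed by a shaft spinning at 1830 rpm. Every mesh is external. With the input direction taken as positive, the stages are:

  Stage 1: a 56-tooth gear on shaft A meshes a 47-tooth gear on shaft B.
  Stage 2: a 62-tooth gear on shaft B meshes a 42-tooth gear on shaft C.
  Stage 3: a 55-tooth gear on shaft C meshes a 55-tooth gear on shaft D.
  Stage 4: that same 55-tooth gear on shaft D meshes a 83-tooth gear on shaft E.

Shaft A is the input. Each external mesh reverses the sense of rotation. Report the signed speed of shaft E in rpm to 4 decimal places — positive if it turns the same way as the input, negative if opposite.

Stage 1 [56T→47T]: ω = 1830.0000×56/47 = 2180.4255 rpm, dir flips to −; running = −2180.4255
Stage 2 [62T→42T]: ω = 2180.4255×62/42 = 3218.7234 rpm, dir flips to +; running = +3218.7234
Stage 3 [55T→55T]: ω = 3218.7234×55/55 = 3218.7234 rpm, dir flips to −; running = −3218.7234
Stage 4 [55T→83T]: ω = 3218.7234×55/83 = 2132.8890 rpm, dir flips to +; running = +2132.8890

+2132.8890 rpm (same as input, |ω| = 2132.8890 rpm)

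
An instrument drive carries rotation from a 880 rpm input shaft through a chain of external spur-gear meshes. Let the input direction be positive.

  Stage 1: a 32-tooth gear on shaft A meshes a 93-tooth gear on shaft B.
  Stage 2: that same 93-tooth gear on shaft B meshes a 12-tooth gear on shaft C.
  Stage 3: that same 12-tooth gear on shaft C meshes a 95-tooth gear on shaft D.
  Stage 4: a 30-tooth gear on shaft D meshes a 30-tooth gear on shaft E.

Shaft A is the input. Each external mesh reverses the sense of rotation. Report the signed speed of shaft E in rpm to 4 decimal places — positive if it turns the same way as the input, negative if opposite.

+296.4211 rpm (same as input, |ω| = 296.4211 rpm)

Stage 1 [32T→93T]: ω = 880.0000×32/93 = 302.7957 rpm, dir flips to −; running = −302.7957
Stage 2 [93T→12T]: ω = 302.7957×93/12 = 2346.6667 rpm, dir flips to +; running = +2346.6667
Stage 3 [12T→95T]: ω = 2346.6667×12/95 = 296.4211 rpm, dir flips to −; running = −296.4211
Stage 4 [30T→30T]: ω = 296.4211×30/30 = 296.4211 rpm, dir flips to +; running = +296.4211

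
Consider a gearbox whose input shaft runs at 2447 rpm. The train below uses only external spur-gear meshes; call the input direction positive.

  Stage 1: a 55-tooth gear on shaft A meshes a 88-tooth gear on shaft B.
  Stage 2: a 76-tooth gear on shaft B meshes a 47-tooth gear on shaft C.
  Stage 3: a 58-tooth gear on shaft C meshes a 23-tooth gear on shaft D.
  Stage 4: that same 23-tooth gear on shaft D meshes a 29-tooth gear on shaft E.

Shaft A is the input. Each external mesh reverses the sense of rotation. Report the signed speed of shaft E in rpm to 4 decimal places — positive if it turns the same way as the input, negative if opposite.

+4946.0638 rpm (same as input, |ω| = 4946.0638 rpm)

Stage 1 [55T→88T]: ω = 2447.0000×55/88 = 1529.3750 rpm, dir flips to −; running = −1529.3750
Stage 2 [76T→47T]: ω = 1529.3750×76/47 = 2473.0319 rpm, dir flips to +; running = +2473.0319
Stage 3 [58T→23T]: ω = 2473.0319×58/23 = 6236.3414 rpm, dir flips to −; running = −6236.3414
Stage 4 [23T→29T]: ω = 6236.3414×23/29 = 4946.0638 rpm, dir flips to +; running = +4946.0638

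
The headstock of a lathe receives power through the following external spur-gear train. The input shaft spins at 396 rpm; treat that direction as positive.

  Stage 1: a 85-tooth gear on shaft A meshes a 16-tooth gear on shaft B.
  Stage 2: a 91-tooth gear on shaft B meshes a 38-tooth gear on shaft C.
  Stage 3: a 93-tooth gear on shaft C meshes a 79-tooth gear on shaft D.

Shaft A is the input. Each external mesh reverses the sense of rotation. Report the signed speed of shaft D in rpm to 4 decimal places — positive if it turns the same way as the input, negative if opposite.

Stage 1 [85T→16T]: ω = 396.0000×85/16 = 2103.7500 rpm, dir flips to −; running = −2103.7500
Stage 2 [91T→38T]: ω = 2103.7500×91/38 = 5037.9276 rpm, dir flips to +; running = +5037.9276
Stage 3 [93T→79T]: ω = 5037.9276×93/79 = 5930.7249 rpm, dir flips to −; running = −5930.7249

-5930.7249 rpm (opposite to input, |ω| = 5930.7249 rpm)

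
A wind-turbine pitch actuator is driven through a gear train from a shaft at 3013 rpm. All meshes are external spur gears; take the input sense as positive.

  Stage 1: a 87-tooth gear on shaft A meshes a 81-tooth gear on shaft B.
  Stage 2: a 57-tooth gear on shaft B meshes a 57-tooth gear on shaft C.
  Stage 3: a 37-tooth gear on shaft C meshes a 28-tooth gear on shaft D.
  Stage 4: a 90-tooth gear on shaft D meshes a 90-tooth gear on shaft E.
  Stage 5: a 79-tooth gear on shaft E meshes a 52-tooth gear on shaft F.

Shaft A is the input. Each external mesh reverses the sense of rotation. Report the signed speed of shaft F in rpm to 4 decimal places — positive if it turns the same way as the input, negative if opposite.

-6496.8196 rpm (opposite to input, |ω| = 6496.8196 rpm)

Stage 1 [87T→81T]: ω = 3013.0000×87/81 = 3236.1852 rpm, dir flips to −; running = −3236.1852
Stage 2 [57T→57T]: ω = 3236.1852×57/57 = 3236.1852 rpm, dir flips to +; running = +3236.1852
Stage 3 [37T→28T]: ω = 3236.1852×37/28 = 4276.3876 rpm, dir flips to −; running = −4276.3876
Stage 4 [90T→90T]: ω = 4276.3876×90/90 = 4276.3876 rpm, dir flips to +; running = +4276.3876
Stage 5 [79T→52T]: ω = 4276.3876×79/52 = 6496.8196 rpm, dir flips to −; running = −6496.8196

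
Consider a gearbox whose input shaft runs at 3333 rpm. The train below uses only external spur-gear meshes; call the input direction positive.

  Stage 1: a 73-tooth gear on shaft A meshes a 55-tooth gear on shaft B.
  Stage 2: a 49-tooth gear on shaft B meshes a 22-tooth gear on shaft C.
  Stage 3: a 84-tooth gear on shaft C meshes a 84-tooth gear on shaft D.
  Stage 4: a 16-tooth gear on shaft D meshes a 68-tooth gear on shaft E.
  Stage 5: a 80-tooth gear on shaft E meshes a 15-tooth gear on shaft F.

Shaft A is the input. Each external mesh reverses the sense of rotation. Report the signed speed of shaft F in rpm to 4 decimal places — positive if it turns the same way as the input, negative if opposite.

Stage 1 [73T→55T]: ω = 3333.0000×73/55 = 4423.8000 rpm, dir flips to −; running = −4423.8000
Stage 2 [49T→22T]: ω = 4423.8000×49/22 = 9853.0091 rpm, dir flips to +; running = +9853.0091
Stage 3 [84T→84T]: ω = 9853.0091×84/84 = 9853.0091 rpm, dir flips to −; running = −9853.0091
Stage 4 [16T→68T]: ω = 9853.0091×16/68 = 2318.3551 rpm, dir flips to +; running = +2318.3551
Stage 5 [80T→15T]: ω = 2318.3551×80/15 = 12364.5604 rpm, dir flips to −; running = −12364.5604

-12364.5604 rpm (opposite to input, |ω| = 12364.5604 rpm)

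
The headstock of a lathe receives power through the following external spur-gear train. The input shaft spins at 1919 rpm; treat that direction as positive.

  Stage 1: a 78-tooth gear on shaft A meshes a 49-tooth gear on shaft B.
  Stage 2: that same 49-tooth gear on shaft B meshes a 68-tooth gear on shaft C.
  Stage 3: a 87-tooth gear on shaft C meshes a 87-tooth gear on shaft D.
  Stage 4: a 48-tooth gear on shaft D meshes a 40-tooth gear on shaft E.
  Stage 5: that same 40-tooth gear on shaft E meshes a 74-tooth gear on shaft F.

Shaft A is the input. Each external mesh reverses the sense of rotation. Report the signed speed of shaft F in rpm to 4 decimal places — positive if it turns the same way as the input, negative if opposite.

Stage 1 [78T→49T]: ω = 1919.0000×78/49 = 3054.7347 rpm, dir flips to −; running = −3054.7347
Stage 2 [49T→68T]: ω = 3054.7347×49/68 = 2201.2059 rpm, dir flips to +; running = +2201.2059
Stage 3 [87T→87T]: ω = 2201.2059×87/87 = 2201.2059 rpm, dir flips to −; running = −2201.2059
Stage 4 [48T→40T]: ω = 2201.2059×48/40 = 2641.4471 rpm, dir flips to +; running = +2641.4471
Stage 5 [40T→74T]: ω = 2641.4471×40/74 = 1427.8092 rpm, dir flips to −; running = −1427.8092

-1427.8092 rpm (opposite to input, |ω| = 1427.8092 rpm)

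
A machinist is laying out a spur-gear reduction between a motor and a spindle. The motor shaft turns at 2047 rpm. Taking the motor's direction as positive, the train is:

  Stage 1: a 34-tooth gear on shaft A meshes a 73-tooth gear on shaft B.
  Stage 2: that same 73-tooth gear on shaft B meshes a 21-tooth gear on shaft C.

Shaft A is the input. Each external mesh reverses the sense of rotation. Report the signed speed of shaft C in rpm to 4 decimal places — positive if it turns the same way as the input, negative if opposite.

Stage 1 [34T→73T]: ω = 2047.0000×34/73 = 953.3973 rpm, dir flips to −; running = −953.3973
Stage 2 [73T→21T]: ω = 953.3973×73/21 = 3314.1905 rpm, dir flips to +; running = +3314.1905

+3314.1905 rpm (same as input, |ω| = 3314.1905 rpm)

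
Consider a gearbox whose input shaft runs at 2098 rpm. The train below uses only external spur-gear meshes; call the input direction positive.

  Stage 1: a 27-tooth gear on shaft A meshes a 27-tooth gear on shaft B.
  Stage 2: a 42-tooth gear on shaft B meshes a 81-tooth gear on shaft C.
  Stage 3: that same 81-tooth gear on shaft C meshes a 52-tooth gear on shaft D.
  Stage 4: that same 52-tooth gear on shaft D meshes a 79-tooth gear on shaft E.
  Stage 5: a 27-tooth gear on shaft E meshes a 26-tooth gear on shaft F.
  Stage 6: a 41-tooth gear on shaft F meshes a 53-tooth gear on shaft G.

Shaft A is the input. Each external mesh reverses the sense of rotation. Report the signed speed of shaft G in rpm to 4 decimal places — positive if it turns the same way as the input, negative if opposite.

Stage 1 [27T→27T]: ω = 2098.0000×27/27 = 2098.0000 rpm, dir flips to −; running = −2098.0000
Stage 2 [42T→81T]: ω = 2098.0000×42/81 = 1087.8519 rpm, dir flips to +; running = +1087.8519
Stage 3 [81T→52T]: ω = 1087.8519×81/52 = 1694.5385 rpm, dir flips to −; running = −1694.5385
Stage 4 [52T→79T]: ω = 1694.5385×52/79 = 1115.3924 rpm, dir flips to +; running = +1115.3924
Stage 5 [27T→26T]: ω = 1115.3924×27/26 = 1158.2921 rpm, dir flips to −; running = −1158.2921
Stage 6 [41T→53T]: ω = 1158.2921×41/53 = 896.0373 rpm, dir flips to +; running = +896.0373

+896.0373 rpm (same as input, |ω| = 896.0373 rpm)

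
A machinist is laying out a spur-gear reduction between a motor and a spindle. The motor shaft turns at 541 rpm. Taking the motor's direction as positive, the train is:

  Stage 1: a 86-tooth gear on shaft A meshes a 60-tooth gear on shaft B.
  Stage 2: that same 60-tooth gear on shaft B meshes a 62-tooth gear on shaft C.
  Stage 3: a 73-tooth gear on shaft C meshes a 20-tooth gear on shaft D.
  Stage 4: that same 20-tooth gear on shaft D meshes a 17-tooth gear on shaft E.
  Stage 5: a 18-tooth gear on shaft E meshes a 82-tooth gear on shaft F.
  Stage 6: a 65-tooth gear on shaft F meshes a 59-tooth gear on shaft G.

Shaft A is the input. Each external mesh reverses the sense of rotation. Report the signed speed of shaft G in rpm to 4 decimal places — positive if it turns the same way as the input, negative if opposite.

Stage 1 [86T→60T]: ω = 541.0000×86/60 = 775.4333 rpm, dir flips to −; running = −775.4333
Stage 2 [60T→62T]: ω = 775.4333×60/62 = 750.4194 rpm, dir flips to +; running = +750.4194
Stage 3 [73T→20T]: ω = 750.4194×73/20 = 2739.0306 rpm, dir flips to −; running = −2739.0306
Stage 4 [20T→17T]: ω = 2739.0306×20/17 = 3222.3890 rpm, dir flips to +; running = +3222.3890
Stage 5 [18T→82T]: ω = 3222.3890×18/82 = 707.3537 rpm, dir flips to −; running = −707.3537
Stage 6 [65T→59T]: ω = 707.3537×65/59 = 779.2880 rpm, dir flips to +; running = +779.2880

+779.2880 rpm (same as input, |ω| = 779.2880 rpm)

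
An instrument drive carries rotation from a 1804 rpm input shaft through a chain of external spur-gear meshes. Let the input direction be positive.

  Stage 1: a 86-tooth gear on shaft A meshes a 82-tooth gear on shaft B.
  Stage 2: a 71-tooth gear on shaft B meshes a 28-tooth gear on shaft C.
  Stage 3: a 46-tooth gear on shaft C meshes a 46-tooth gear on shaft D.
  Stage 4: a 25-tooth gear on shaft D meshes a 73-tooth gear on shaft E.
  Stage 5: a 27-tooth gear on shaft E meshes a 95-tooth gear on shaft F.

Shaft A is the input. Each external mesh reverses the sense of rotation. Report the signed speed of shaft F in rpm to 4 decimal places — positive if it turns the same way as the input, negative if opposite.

Stage 1 [86T→82T]: ω = 1804.0000×86/82 = 1892.0000 rpm, dir flips to −; running = −1892.0000
Stage 2 [71T→28T]: ω = 1892.0000×71/28 = 4797.5714 rpm, dir flips to +; running = +4797.5714
Stage 3 [46T→46T]: ω = 4797.5714×46/46 = 4797.5714 rpm, dir flips to −; running = −4797.5714
Stage 4 [25T→73T]: ω = 4797.5714×25/73 = 1643.0039 rpm, dir flips to +; running = +1643.0039
Stage 5 [27T→95T]: ω = 1643.0039×27/95 = 466.9590 rpm, dir flips to −; running = −466.9590

-466.9590 rpm (opposite to input, |ω| = 466.9590 rpm)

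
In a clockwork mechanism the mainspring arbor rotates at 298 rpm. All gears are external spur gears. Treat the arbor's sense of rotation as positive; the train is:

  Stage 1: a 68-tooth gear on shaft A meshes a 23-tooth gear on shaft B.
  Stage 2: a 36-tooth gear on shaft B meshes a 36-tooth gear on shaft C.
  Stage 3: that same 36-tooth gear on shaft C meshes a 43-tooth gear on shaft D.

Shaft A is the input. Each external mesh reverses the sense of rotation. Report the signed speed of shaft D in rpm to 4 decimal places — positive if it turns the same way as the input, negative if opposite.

Stage 1 [68T→23T]: ω = 298.0000×68/23 = 881.0435 rpm, dir flips to −; running = −881.0435
Stage 2 [36T→36T]: ω = 881.0435×36/36 = 881.0435 rpm, dir flips to +; running = +881.0435
Stage 3 [36T→43T]: ω = 881.0435×36/43 = 737.6178 rpm, dir flips to −; running = −737.6178

-737.6178 rpm (opposite to input, |ω| = 737.6178 rpm)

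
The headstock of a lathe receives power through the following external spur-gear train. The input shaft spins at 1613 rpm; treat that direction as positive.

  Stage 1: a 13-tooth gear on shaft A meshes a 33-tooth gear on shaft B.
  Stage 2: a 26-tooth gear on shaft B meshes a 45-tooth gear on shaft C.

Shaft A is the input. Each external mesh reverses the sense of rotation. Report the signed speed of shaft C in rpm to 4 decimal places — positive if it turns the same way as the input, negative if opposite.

Stage 1 [13T→33T]: ω = 1613.0000×13/33 = 635.4242 rpm, dir flips to −; running = −635.4242
Stage 2 [26T→45T]: ω = 635.4242×26/45 = 367.1340 rpm, dir flips to +; running = +367.1340

+367.1340 rpm (same as input, |ω| = 367.1340 rpm)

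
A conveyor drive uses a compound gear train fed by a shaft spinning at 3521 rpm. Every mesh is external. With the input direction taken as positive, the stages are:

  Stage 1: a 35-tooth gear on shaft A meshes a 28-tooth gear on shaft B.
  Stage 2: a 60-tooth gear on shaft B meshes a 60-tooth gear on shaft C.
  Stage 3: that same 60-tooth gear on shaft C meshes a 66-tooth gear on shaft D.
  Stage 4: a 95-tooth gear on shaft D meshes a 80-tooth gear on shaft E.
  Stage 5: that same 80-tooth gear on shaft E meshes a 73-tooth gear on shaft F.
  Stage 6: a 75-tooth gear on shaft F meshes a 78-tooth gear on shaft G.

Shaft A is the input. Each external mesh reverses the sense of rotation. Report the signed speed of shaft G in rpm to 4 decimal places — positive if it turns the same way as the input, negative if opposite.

+5006.6907 rpm (same as input, |ω| = 5006.6907 rpm)

Stage 1 [35T→28T]: ω = 3521.0000×35/28 = 4401.2500 rpm, dir flips to −; running = −4401.2500
Stage 2 [60T→60T]: ω = 4401.2500×60/60 = 4401.2500 rpm, dir flips to +; running = +4401.2500
Stage 3 [60T→66T]: ω = 4401.2500×60/66 = 4001.1364 rpm, dir flips to −; running = −4001.1364
Stage 4 [95T→80T]: ω = 4001.1364×95/80 = 4751.3494 rpm, dir flips to +; running = +4751.3494
Stage 5 [80T→73T]: ω = 4751.3494×80/73 = 5206.9583 rpm, dir flips to −; running = −5206.9583
Stage 6 [75T→78T]: ω = 5206.9583×75/78 = 5006.6907 rpm, dir flips to +; running = +5006.6907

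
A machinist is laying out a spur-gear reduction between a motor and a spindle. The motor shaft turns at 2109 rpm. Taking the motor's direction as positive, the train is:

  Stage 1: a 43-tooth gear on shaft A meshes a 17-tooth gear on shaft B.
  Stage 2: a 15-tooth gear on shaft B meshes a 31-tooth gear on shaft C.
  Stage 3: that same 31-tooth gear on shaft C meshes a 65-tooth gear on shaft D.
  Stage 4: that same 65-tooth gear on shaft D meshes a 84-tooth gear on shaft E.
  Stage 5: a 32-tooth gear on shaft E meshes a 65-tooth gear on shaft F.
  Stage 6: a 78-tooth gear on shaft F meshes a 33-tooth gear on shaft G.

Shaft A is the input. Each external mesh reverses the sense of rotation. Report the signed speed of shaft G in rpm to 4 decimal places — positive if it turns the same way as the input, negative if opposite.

+1108.4736 rpm (same as input, |ω| = 1108.4736 rpm)

Stage 1 [43T→17T]: ω = 2109.0000×43/17 = 5334.5294 rpm, dir flips to −; running = −5334.5294
Stage 2 [15T→31T]: ω = 5334.5294×15/31 = 2581.2239 rpm, dir flips to +; running = +2581.2239
Stage 3 [31T→65T]: ω = 2581.2239×31/65 = 1231.0452 rpm, dir flips to −; running = −1231.0452
Stage 4 [65T→84T]: ω = 1231.0452×65/84 = 952.5945 rpm, dir flips to +; running = +952.5945
Stage 5 [32T→65T]: ω = 952.5945×32/65 = 468.9696 rpm, dir flips to −; running = −468.9696
Stage 6 [78T→33T]: ω = 468.9696×78/33 = 1108.4736 rpm, dir flips to +; running = +1108.4736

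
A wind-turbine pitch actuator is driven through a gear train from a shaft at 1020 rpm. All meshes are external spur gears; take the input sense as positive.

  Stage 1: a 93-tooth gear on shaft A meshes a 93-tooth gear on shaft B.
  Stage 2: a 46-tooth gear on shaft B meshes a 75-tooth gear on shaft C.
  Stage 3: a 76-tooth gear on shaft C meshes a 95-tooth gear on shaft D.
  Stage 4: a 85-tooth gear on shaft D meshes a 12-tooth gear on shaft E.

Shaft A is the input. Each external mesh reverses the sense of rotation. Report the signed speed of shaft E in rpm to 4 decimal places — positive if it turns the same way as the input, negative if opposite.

Stage 1 [93T→93T]: ω = 1020.0000×93/93 = 1020.0000 rpm, dir flips to −; running = −1020.0000
Stage 2 [46T→75T]: ω = 1020.0000×46/75 = 625.6000 rpm, dir flips to +; running = +625.6000
Stage 3 [76T→95T]: ω = 625.6000×76/95 = 500.4800 rpm, dir flips to −; running = −500.4800
Stage 4 [85T→12T]: ω = 500.4800×85/12 = 3545.0667 rpm, dir flips to +; running = +3545.0667

+3545.0667 rpm (same as input, |ω| = 3545.0667 rpm)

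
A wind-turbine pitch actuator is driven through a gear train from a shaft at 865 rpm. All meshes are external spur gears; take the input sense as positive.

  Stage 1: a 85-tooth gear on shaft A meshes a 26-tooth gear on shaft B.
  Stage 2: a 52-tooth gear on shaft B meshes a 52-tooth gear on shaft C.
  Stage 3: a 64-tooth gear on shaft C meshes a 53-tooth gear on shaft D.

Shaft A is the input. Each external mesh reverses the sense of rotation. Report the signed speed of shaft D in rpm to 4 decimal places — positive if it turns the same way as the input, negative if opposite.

-3414.8041 rpm (opposite to input, |ω| = 3414.8041 rpm)

Stage 1 [85T→26T]: ω = 865.0000×85/26 = 2827.8846 rpm, dir flips to −; running = −2827.8846
Stage 2 [52T→52T]: ω = 2827.8846×52/52 = 2827.8846 rpm, dir flips to +; running = +2827.8846
Stage 3 [64T→53T]: ω = 2827.8846×64/53 = 3414.8041 rpm, dir flips to −; running = −3414.8041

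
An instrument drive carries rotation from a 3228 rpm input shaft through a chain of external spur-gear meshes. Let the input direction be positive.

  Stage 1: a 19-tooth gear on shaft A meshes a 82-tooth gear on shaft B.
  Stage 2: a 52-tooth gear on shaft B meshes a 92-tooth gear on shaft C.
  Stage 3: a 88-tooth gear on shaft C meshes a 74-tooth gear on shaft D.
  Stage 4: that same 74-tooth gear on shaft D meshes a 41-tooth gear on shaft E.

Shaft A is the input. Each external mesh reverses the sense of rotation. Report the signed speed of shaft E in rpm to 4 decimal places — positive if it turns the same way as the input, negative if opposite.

Stage 1 [19T→82T]: ω = 3228.0000×19/82 = 747.9512 rpm, dir flips to −; running = −747.9512
Stage 2 [52T→92T]: ω = 747.9512×52/92 = 422.7550 rpm, dir flips to +; running = +422.7550
Stage 3 [88T→74T]: ω = 422.7550×88/74 = 502.7357 rpm, dir flips to −; running = −502.7357
Stage 4 [74T→41T]: ω = 502.7357×74/41 = 907.3767 rpm, dir flips to +; running = +907.3767

+907.3767 rpm (same as input, |ω| = 907.3767 rpm)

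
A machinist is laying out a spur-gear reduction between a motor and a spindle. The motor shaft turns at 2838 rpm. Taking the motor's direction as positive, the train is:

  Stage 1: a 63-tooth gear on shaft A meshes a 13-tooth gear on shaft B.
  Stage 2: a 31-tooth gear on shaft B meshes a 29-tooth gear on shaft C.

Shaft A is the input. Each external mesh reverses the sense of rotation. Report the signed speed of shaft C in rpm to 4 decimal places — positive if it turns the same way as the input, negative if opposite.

+14701.8939 rpm (same as input, |ω| = 14701.8939 rpm)

Stage 1 [63T→13T]: ω = 2838.0000×63/13 = 13753.3846 rpm, dir flips to −; running = −13753.3846
Stage 2 [31T→29T]: ω = 13753.3846×31/29 = 14701.8939 rpm, dir flips to +; running = +14701.8939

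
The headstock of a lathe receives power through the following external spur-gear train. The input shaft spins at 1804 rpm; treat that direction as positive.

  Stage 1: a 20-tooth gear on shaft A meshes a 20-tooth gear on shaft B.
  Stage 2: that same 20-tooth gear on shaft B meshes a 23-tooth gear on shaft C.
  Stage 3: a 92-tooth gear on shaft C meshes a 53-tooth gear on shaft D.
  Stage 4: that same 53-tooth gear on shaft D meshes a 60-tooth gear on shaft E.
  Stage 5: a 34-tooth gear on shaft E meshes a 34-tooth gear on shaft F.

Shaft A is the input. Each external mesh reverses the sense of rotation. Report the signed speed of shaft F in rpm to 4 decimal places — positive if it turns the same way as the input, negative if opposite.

Stage 1 [20T→20T]: ω = 1804.0000×20/20 = 1804.0000 rpm, dir flips to −; running = −1804.0000
Stage 2 [20T→23T]: ω = 1804.0000×20/23 = 1568.6957 rpm, dir flips to +; running = +1568.6957
Stage 3 [92T→53T]: ω = 1568.6957×92/53 = 2723.0189 rpm, dir flips to −; running = −2723.0189
Stage 4 [53T→60T]: ω = 2723.0189×53/60 = 2405.3333 rpm, dir flips to +; running = +2405.3333
Stage 5 [34T→34T]: ω = 2405.3333×34/34 = 2405.3333 rpm, dir flips to −; running = −2405.3333

-2405.3333 rpm (opposite to input, |ω| = 2405.3333 rpm)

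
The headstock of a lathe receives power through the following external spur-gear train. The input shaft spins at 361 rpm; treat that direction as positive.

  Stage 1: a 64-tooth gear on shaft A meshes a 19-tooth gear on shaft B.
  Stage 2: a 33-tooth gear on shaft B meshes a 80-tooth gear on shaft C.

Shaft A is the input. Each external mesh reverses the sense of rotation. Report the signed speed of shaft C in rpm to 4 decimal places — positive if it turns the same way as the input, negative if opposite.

Stage 1 [64T→19T]: ω = 361.0000×64/19 = 1216.0000 rpm, dir flips to −; running = −1216.0000
Stage 2 [33T→80T]: ω = 1216.0000×33/80 = 501.6000 rpm, dir flips to +; running = +501.6000

+501.6000 rpm (same as input, |ω| = 501.6000 rpm)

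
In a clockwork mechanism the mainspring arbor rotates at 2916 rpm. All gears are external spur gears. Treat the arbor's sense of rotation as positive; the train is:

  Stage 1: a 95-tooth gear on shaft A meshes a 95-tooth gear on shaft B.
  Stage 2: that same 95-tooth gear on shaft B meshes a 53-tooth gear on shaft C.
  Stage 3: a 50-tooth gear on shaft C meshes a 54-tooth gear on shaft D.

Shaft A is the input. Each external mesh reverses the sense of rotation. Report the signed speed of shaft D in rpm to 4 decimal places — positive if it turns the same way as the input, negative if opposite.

Stage 1 [95T→95T]: ω = 2916.0000×95/95 = 2916.0000 rpm, dir flips to −; running = −2916.0000
Stage 2 [95T→53T]: ω = 2916.0000×95/53 = 5226.7925 rpm, dir flips to +; running = +5226.7925
Stage 3 [50T→54T]: ω = 5226.7925×50/54 = 4839.6226 rpm, dir flips to −; running = −4839.6226

-4839.6226 rpm (opposite to input, |ω| = 4839.6226 rpm)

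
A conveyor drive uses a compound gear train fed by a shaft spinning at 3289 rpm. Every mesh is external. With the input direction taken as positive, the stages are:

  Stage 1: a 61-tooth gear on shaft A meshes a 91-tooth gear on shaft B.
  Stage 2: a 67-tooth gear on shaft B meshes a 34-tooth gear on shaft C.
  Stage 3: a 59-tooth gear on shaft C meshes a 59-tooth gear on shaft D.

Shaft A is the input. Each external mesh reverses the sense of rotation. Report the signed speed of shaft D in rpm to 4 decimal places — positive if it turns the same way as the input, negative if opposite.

Stage 1 [61T→91T]: ω = 3289.0000×61/91 = 2204.7143 rpm, dir flips to −; running = −2204.7143
Stage 2 [67T→34T]: ω = 2204.7143×67/34 = 4344.5840 rpm, dir flips to +; running = +4344.5840
Stage 3 [59T→59T]: ω = 4344.5840×59/59 = 4344.5840 rpm, dir flips to −; running = −4344.5840

-4344.5840 rpm (opposite to input, |ω| = 4344.5840 rpm)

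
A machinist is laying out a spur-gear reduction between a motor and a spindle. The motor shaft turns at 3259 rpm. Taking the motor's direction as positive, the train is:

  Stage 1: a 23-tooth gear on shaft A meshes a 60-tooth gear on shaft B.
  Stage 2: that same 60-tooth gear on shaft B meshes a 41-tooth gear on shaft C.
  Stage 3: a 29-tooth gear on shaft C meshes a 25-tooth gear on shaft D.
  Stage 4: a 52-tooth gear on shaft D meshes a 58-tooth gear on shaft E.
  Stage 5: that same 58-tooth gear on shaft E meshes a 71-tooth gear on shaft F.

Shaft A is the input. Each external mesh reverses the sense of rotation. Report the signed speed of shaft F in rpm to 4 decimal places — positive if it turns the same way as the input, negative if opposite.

-1553.2141 rpm (opposite to input, |ω| = 1553.2141 rpm)

Stage 1 [23T→60T]: ω = 3259.0000×23/60 = 1249.2833 rpm, dir flips to −; running = −1249.2833
Stage 2 [60T→41T]: ω = 1249.2833×60/41 = 1828.2195 rpm, dir flips to +; running = +1828.2195
Stage 3 [29T→25T]: ω = 1828.2195×29/25 = 2120.7346 rpm, dir flips to −; running = −2120.7346
Stage 4 [52T→58T]: ω = 2120.7346×52/58 = 1901.3483 rpm, dir flips to +; running = +1901.3483
Stage 5 [58T→71T]: ω = 1901.3483×58/71 = 1553.2141 rpm, dir flips to −; running = −1553.2141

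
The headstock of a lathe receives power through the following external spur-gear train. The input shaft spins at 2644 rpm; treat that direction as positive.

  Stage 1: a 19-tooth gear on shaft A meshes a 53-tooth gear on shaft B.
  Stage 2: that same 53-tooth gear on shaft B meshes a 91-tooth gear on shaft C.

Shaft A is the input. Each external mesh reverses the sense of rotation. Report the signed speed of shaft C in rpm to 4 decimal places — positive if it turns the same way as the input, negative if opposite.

+552.0440 rpm (same as input, |ω| = 552.0440 rpm)

Stage 1 [19T→53T]: ω = 2644.0000×19/53 = 947.8491 rpm, dir flips to −; running = −947.8491
Stage 2 [53T→91T]: ω = 947.8491×53/91 = 552.0440 rpm, dir flips to +; running = +552.0440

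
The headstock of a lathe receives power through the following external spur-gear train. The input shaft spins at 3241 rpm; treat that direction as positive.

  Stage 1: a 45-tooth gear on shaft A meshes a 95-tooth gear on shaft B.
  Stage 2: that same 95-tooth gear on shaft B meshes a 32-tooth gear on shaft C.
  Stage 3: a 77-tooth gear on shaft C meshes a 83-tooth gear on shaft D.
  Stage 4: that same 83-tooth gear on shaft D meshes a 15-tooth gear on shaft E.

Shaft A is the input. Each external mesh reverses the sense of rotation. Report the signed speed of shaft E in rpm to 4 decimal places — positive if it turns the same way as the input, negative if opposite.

+23395.9688 rpm (same as input, |ω| = 23395.9688 rpm)

Stage 1 [45T→95T]: ω = 3241.0000×45/95 = 1535.2105 rpm, dir flips to −; running = −1535.2105
Stage 2 [95T→32T]: ω = 1535.2105×95/32 = 4557.6562 rpm, dir flips to +; running = +4557.6562
Stage 3 [77T→83T]: ω = 4557.6562×77/83 = 4228.1871 rpm, dir flips to −; running = −4228.1871
Stage 4 [83T→15T]: ω = 4228.1871×83/15 = 23395.9688 rpm, dir flips to +; running = +23395.9688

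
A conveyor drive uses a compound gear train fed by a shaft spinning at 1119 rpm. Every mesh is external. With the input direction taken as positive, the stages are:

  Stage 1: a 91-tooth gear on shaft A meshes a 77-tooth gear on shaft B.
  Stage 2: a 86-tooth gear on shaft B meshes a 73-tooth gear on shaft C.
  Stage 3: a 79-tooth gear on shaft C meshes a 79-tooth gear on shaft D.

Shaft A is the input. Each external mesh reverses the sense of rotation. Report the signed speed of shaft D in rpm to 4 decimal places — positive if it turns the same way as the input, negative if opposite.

-1557.9601 rpm (opposite to input, |ω| = 1557.9601 rpm)

Stage 1 [91T→77T]: ω = 1119.0000×91/77 = 1322.4545 rpm, dir flips to −; running = −1322.4545
Stage 2 [86T→73T]: ω = 1322.4545×86/73 = 1557.9601 rpm, dir flips to +; running = +1557.9601
Stage 3 [79T→79T]: ω = 1557.9601×79/79 = 1557.9601 rpm, dir flips to −; running = −1557.9601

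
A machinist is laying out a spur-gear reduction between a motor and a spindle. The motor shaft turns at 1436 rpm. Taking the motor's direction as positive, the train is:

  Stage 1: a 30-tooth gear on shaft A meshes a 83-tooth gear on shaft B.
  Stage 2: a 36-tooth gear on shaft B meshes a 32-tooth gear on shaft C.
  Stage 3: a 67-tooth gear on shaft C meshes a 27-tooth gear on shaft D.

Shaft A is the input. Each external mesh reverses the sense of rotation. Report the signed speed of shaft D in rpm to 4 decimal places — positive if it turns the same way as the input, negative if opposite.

-1448.9759 rpm (opposite to input, |ω| = 1448.9759 rpm)

Stage 1 [30T→83T]: ω = 1436.0000×30/83 = 519.0361 rpm, dir flips to −; running = −519.0361
Stage 2 [36T→32T]: ω = 519.0361×36/32 = 583.9157 rpm, dir flips to +; running = +583.9157
Stage 3 [67T→27T]: ω = 583.9157×67/27 = 1448.9759 rpm, dir flips to −; running = −1448.9759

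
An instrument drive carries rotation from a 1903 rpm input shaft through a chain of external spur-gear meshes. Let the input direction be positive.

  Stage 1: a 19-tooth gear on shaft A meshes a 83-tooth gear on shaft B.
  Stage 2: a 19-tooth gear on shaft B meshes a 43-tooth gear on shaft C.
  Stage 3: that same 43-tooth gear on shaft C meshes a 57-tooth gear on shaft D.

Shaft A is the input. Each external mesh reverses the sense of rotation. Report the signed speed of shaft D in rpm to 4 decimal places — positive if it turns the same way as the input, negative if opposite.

-145.2088 rpm (opposite to input, |ω| = 145.2088 rpm)

Stage 1 [19T→83T]: ω = 1903.0000×19/83 = 435.6265 rpm, dir flips to −; running = −435.6265
Stage 2 [19T→43T]: ω = 435.6265×19/43 = 192.4861 rpm, dir flips to +; running = +192.4861
Stage 3 [43T→57T]: ω = 192.4861×43/57 = 145.2088 rpm, dir flips to −; running = −145.2088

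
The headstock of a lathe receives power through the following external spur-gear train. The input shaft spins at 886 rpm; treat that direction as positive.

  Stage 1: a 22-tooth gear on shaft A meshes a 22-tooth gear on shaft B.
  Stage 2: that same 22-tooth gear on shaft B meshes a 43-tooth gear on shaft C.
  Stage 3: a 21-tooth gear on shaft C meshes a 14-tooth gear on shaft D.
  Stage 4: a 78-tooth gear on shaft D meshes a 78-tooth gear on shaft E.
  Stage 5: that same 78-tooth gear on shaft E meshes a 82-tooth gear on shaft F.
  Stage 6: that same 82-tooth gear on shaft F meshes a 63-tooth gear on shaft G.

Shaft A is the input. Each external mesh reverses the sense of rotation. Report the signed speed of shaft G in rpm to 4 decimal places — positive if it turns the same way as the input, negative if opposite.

+841.8472 rpm (same as input, |ω| = 841.8472 rpm)

Stage 1 [22T→22T]: ω = 886.0000×22/22 = 886.0000 rpm, dir flips to −; running = −886.0000
Stage 2 [22T→43T]: ω = 886.0000×22/43 = 453.3023 rpm, dir flips to +; running = +453.3023
Stage 3 [21T→14T]: ω = 453.3023×21/14 = 679.9535 rpm, dir flips to −; running = −679.9535
Stage 4 [78T→78T]: ω = 679.9535×78/78 = 679.9535 rpm, dir flips to +; running = +679.9535
Stage 5 [78T→82T]: ω = 679.9535×78/82 = 646.7850 rpm, dir flips to −; running = −646.7850
Stage 6 [82T→63T]: ω = 646.7850×82/63 = 841.8472 rpm, dir flips to +; running = +841.8472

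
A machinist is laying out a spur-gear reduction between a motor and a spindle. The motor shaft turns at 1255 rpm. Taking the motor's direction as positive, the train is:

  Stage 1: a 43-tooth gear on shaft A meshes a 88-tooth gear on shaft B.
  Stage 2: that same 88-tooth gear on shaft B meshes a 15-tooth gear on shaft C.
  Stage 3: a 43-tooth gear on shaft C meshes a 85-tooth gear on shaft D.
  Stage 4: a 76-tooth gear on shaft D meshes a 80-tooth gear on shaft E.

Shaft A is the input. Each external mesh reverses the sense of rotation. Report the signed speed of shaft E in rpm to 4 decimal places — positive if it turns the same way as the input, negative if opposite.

+1728.9963 rpm (same as input, |ω| = 1728.9963 rpm)

Stage 1 [43T→88T]: ω = 1255.0000×43/88 = 613.2386 rpm, dir flips to −; running = −613.2386
Stage 2 [88T→15T]: ω = 613.2386×88/15 = 3597.6667 rpm, dir flips to +; running = +3597.6667
Stage 3 [43T→85T]: ω = 3597.6667×43/85 = 1819.9961 rpm, dir flips to −; running = −1819.9961
Stage 4 [76T→80T]: ω = 1819.9961×76/80 = 1728.9963 rpm, dir flips to +; running = +1728.9963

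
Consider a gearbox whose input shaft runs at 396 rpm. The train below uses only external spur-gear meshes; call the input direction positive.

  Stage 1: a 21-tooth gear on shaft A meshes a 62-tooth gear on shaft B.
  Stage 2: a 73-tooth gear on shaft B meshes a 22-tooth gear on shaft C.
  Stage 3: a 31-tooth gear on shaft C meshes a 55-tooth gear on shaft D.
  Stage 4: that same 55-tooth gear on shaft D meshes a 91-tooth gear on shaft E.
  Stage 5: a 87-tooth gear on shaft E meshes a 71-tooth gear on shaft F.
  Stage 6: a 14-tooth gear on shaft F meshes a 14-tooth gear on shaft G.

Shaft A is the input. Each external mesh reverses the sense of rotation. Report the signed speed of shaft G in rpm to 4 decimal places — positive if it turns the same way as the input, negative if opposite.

+185.7822 rpm (same as input, |ω| = 185.7822 rpm)

Stage 1 [21T→62T]: ω = 396.0000×21/62 = 134.1290 rpm, dir flips to −; running = −134.1290
Stage 2 [73T→22T]: ω = 134.1290×73/22 = 445.0645 rpm, dir flips to +; running = +445.0645
Stage 3 [31T→55T]: ω = 445.0645×31/55 = 250.8545 rpm, dir flips to −; running = −250.8545
Stage 4 [55T→91T]: ω = 250.8545×55/91 = 151.6154 rpm, dir flips to +; running = +151.6154
Stage 5 [87T→71T]: ω = 151.6154×87/71 = 185.7822 rpm, dir flips to −; running = −185.7822
Stage 6 [14T→14T]: ω = 185.7822×14/14 = 185.7822 rpm, dir flips to +; running = +185.7822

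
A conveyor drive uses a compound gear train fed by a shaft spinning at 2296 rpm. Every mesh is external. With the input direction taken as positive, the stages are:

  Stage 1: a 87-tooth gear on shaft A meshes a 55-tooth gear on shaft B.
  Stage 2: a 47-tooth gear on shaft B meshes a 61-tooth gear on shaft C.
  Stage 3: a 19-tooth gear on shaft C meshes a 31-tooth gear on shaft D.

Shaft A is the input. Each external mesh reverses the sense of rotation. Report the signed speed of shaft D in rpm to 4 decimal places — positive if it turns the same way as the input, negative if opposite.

-1715.0958 rpm (opposite to input, |ω| = 1715.0958 rpm)

Stage 1 [87T→55T]: ω = 2296.0000×87/55 = 3631.8545 rpm, dir flips to −; running = −3631.8545
Stage 2 [47T→61T]: ω = 3631.8545×47/61 = 2798.3142 rpm, dir flips to +; running = +2798.3142
Stage 3 [19T→31T]: ω = 2798.3142×19/31 = 1715.0958 rpm, dir flips to −; running = −1715.0958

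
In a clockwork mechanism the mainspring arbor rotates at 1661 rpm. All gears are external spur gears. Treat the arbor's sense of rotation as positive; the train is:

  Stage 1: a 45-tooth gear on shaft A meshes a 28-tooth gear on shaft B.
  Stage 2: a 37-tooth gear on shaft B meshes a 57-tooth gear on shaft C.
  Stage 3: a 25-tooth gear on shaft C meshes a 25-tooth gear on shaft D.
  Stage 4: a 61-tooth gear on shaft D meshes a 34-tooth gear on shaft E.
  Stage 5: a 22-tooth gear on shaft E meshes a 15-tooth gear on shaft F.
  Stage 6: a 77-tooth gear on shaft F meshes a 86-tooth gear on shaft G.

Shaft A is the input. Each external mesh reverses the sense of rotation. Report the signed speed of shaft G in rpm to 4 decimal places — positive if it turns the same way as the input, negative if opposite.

Stage 1 [45T→28T]: ω = 1661.0000×45/28 = 2669.4643 rpm, dir flips to −; running = −2669.4643
Stage 2 [37T→57T]: ω = 2669.4643×37/57 = 1732.8102 rpm, dir flips to +; running = +1732.8102
Stage 3 [25T→25T]: ω = 1732.8102×25/25 = 1732.8102 rpm, dir flips to −; running = −1732.8102
Stage 4 [61T→34T]: ω = 1732.8102×61/34 = 3108.8653 rpm, dir flips to +; running = +3108.8653
Stage 5 [22T→15T]: ω = 3108.8653×22/15 = 4559.6691 rpm, dir flips to −; running = −4559.6691
Stage 6 [77T→86T]: ω = 4559.6691×77/86 = 4082.4944 rpm, dir flips to +; running = +4082.4944

+4082.4944 rpm (same as input, |ω| = 4082.4944 rpm)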